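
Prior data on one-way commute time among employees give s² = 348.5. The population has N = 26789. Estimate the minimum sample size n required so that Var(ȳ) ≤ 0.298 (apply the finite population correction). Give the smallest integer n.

1121

Without fpc, n₀ = s²/D = 348.5/0.298 = 1169.4631.
With fpc, (1 − n/N)·s²/n ≤ D requires n ≥ n₀/(1 + n₀/N) = 1169.4631/(1 + 1169.4631/26789) = 1120.5461.
Rounding up, n = 1121.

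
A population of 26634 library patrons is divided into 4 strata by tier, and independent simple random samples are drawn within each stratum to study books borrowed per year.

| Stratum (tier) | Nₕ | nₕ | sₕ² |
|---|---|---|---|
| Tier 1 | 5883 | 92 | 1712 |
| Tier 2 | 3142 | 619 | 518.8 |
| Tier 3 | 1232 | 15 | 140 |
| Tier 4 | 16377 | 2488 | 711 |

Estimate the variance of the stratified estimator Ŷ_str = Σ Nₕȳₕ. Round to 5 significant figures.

Var(Ŷ_str) = Σₕ Nₕ²(1 − fₕ)sₕ²/nₕ.
Tier 1: 5883²·(1 − 92/5883)·1712/92 = 6.3396947 × 10^8.
Tier 2: 3142²·(1 − 619/3142)·518.8/619 = 6.6440478 × 10^6.
Tier 3: 1232²·(1 − 15/1232)·140/15 = 1.3993877 × 10^7.
Tier 4: 16377²·(1 − 2488/16377)·711/2488 = 6.5001676 × 10^7.
Sum = 7.1960907 × 10^8.

7.1961 × 10^8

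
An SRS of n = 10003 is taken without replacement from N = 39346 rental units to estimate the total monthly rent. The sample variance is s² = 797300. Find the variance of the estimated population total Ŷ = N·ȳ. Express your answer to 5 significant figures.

Var(Ŷ) = N²·Var(ȳ) = N²·(1 − n/N)·s²/n.
f = 10003/39346 = 0.25423169; Var(ȳ) = 0.74576831·797300/10003 = 59.442275.
Var(Ŷ) = 39346² · 59.442275 = 9.2023045 × 10^10.

9.2023 × 10^10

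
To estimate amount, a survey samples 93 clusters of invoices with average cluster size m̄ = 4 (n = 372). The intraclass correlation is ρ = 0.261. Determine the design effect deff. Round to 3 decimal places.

deff = 1 + (4 − 1)·0.261 = 1 + 0.783 = 1.783.

1.783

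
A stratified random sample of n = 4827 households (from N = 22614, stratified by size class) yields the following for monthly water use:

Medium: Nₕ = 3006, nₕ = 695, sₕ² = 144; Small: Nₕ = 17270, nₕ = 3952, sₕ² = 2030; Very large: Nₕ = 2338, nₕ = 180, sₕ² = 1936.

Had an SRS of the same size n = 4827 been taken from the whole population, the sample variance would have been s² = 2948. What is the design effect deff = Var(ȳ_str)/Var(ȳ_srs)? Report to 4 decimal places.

Var(ȳ_str) = Σ Wₕ²(1−fₕ)sₕ²/nₕ with Wₕ = Nₕ/22614:
  Medium: (3006/22614)²·(1−695/3006)·144/695 = 0.0028145686
  Small: (17270/22614)²·(1−3952/17270)·2030/3952 = 0.23102324
  Very large: (2338/22614)²·(1−180/2338)·1936/180 = 0.10611433
  → Var(ȳ_str) = 0.33995214.
Var(ȳ_srs) = (1 − 4827/22614)·2948/4827 = 0.48036958.
deff = 0.33995214 / 0.48036958 = 0.7077.

0.7077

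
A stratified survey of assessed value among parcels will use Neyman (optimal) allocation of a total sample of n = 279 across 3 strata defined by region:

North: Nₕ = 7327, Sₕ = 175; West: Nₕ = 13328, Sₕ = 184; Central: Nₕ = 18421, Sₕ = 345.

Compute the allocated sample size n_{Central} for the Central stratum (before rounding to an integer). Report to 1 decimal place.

Neyman allocation: nₕ = n·NₕSₕ / Σⱼ NⱼSⱼ.
Σ NⱼSⱼ = 7327·175 + 13328·184 + 18421·345 = 1.0089822 × 10^7.
n_{Central} = 279·18421·345 / (1.0089822 × 10^7) = 175.7.

175.7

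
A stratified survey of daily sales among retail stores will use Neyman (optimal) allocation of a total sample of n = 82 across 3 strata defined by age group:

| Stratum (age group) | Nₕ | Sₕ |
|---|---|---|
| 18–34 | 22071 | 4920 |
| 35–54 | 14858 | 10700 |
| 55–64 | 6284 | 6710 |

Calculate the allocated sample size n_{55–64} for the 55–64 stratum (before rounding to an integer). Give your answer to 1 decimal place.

Neyman allocation: nₕ = n·NₕSₕ / Σⱼ NⱼSⱼ.
Σ NⱼSⱼ = 22071·4920 + 14858·10700 + 6284·6710 = 3.0973556 × 10^8.
n_{55–64} = 82·6284·6710 / (3.0973556 × 10^8) = 11.2.

11.2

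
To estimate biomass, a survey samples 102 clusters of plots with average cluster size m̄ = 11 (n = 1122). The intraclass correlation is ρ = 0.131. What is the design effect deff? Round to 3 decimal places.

deff = 1 + (11 − 1)·0.131 = 1 + 1.31 = 2.31.

2.310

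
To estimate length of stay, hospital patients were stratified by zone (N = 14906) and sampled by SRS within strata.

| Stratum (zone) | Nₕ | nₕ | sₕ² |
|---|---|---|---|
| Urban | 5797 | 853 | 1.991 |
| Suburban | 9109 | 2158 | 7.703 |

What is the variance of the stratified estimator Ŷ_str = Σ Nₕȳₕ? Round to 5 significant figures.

292910

Var(Ŷ_str) = Σₕ Nₕ²(1 − fₕ)sₕ²/nₕ.
Urban: 5797²·(1 − 853/5797)·1.991/853 = 66896.592.
Suburban: 9109²·(1 − 2158/9109)·7.703/2158 = 226009.37.
Sum = 292905.96.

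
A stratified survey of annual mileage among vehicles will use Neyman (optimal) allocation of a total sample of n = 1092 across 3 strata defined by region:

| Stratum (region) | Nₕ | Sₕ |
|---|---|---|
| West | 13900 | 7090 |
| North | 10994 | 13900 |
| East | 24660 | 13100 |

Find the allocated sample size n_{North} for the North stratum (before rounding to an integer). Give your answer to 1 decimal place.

Neyman allocation: nₕ = n·NₕSₕ / Σⱼ NⱼSⱼ.
Σ NⱼSⱼ = 13900·7090 + 10994·13900 + 24660·13100 = 5.744136 × 10^8.
n_{North} = 1092·10994·13900 / (5.744136 × 10^8) = 290.5.

290.5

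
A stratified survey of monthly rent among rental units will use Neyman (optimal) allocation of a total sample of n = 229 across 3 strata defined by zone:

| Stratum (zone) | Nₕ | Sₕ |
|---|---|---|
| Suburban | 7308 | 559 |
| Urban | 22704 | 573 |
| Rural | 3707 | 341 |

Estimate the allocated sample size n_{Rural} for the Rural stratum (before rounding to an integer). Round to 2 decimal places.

Neyman allocation: nₕ = n·NₕSₕ / Σⱼ NⱼSⱼ.
Σ NⱼSⱼ = 7308·559 + 22704·573 + 3707·341 = 1.8358651 × 10^7.
n_{Rural} = 229·3707·341 / (1.8358651 × 10^7) = 15.77.

15.77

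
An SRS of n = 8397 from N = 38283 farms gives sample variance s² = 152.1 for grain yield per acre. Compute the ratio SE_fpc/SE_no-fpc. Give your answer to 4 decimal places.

0.8835

f = n/N = 8397/38283 = 0.21934018.
SE_no-fpc = √(s²/n) = 0.13458682; SE_fpc = √((1−f)s²/n) = 0.11891413.
Ratio = √(1−f) = 0.88354956.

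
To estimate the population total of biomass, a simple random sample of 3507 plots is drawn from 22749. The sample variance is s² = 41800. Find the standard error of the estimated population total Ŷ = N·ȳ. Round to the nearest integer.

Var(Ŷ) = N²·Var(ȳ) = N²·(1 − n/N)·s²/n.
f = 3507/22749 = 0.15416062; Var(ȳ) = 0.84583938·41800/3507 = 10.081576.
Var(Ŷ) = 22749² · 10.081576 = 5.217387 × 10^9.
SE(Ŷ) = √(5.217387 × 10^9) = 72231.

72231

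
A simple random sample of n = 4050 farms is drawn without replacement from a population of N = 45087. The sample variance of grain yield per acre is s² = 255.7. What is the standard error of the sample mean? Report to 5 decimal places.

Under SRS without replacement, Var(ȳ) = (1 − f)·s²/n with f = n/N = 4050/45087 = 0.08982634.
Var(ȳ) = (1 − 0.08982634)·255.7/4050 = 0.91017366·0.063135802 = 0.057464545.
SE(ȳ) = √(0.057464545) = 0.23972.

0.23972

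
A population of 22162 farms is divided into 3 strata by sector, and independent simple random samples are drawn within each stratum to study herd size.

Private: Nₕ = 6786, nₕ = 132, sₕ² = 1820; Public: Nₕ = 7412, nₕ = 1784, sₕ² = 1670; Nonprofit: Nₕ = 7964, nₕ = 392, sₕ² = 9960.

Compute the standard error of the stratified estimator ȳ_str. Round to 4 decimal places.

Var(ȳ_str) = Σₕ Wₕ²(1 − fₕ)sₕ²/nₕ with Wₕ = Nₕ/N, N = 22162.
Private: Wₕ = 0.30619980; term = 0.30619980²·(1 − 0.01945181)·1820/132 = 1.2675824.
Public: Wₕ = 0.33444635; term = 0.33444635²·(1 − 0.24069077)·1670/1784 = 0.079504776.
Nonprofit: Wₕ = 0.35935385; term = 0.35935385²·(1 − 0.04922150)·9960/392 = 3.1195879.
Sum = 4.4666751.
SE = √(4.4666751) = 2.1135.

2.1135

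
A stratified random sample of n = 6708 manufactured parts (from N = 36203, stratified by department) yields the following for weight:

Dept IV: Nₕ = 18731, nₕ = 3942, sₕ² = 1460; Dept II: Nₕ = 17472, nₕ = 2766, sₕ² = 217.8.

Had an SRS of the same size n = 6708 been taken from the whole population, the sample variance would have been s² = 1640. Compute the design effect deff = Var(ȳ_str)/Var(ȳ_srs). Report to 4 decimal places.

Var(ȳ_str) = Σ Wₕ²(1−fₕ)sₕ²/nₕ with Wₕ = Nₕ/36203:
  Dept IV: (18731/36203)²·(1−3942/18731)·1460/3942 = 0.078279292
  Dept II: (17472/36203)²·(1−2766/17472)·217.8/2766 = 0.015436675
  → Var(ȳ_str) = 0.093715967.
Var(ȳ_srs) = (1 − 6708/36203)·1640/6708 = 0.19918408.
deff = 0.093715967 / 0.19918408 = 0.4705.

0.4705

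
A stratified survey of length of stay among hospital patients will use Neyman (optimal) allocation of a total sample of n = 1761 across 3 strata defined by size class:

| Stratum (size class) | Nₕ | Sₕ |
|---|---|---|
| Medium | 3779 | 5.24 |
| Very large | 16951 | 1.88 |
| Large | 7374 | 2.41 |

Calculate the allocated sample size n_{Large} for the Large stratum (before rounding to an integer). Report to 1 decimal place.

450.7

Neyman allocation: nₕ = n·NₕSₕ / Σⱼ NⱼSⱼ.
Σ NⱼSⱼ = 3779·5.24 + 16951·1.88 + 7374·2.41 = 69441.18.
n_{Large} = 1761·7374·2.41 / 69441.18 = 450.7.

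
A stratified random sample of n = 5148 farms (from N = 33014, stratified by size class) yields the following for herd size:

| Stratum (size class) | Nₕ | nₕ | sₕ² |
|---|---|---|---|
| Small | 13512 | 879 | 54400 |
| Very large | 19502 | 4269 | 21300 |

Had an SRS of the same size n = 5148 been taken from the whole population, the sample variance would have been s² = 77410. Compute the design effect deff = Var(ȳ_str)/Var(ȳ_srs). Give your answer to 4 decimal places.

Var(ȳ_str) = Σ Wₕ²(1−fₕ)sₕ²/nₕ with Wₕ = Nₕ/33014:
  Small: (13512/33014)²·(1−879/13512)·54400/879 = 9.6925905
  Very large: (19502/33014)²·(1−4269/19502)·21300/4269 = 1.3599463
  → Var(ȳ_str) = 11.052537.
Var(ȳ_srs) = (1 − 5148/33014)·77410/5148 = 12.692145.
deff = 11.052537 / 12.692145 = 0.8708.

0.8708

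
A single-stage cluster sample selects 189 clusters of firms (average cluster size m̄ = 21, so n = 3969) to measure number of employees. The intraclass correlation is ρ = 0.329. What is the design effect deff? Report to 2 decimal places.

deff = 1 + (21 − 1)·0.329 = 1 + 6.58 = 7.58.

7.58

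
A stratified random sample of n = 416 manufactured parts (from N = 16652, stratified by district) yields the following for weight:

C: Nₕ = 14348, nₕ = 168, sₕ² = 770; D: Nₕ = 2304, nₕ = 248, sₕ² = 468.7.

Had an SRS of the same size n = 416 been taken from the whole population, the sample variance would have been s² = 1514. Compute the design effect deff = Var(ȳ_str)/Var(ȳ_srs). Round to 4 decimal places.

0.9568

Var(ȳ_str) = Σ Wₕ²(1−fₕ)sₕ²/nₕ with Wₕ = Nₕ/16652:
  C: (14348/16652)²·(1−168/14348)·770/168 = 3.3629177
  D: (2304/16652)²·(1−248/2304)·468.7/248 = 0.032286135
  → Var(ȳ_str) = 3.3952038.
Var(ȳ_srs) = (1 − 416/16652)·1514/416 = 3.5485031.
deff = 3.3952038 / 3.5485031 = 0.9568.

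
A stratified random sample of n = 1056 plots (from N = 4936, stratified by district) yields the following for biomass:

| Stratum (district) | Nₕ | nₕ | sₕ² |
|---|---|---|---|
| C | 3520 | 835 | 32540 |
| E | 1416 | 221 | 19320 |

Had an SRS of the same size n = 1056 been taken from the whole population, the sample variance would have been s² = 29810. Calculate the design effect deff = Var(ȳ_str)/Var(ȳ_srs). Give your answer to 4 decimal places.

0.9549

Var(ȳ_str) = Σ Wₕ²(1−fₕ)sₕ²/nₕ with Wₕ = Nₕ/4936:
  C: (3520/4936)²·(1−835/3520)·32540/835 = 15.117073
  E: (1416/4936)²·(1−221/1416)·19320/221 = 6.0714959
  → Var(ȳ_str) = 21.188569.
Var(ȳ_srs) = (1 − 1056/4936)·29810/1056 = 22.189864.
deff = 21.188569 / 22.189864 = 0.9549.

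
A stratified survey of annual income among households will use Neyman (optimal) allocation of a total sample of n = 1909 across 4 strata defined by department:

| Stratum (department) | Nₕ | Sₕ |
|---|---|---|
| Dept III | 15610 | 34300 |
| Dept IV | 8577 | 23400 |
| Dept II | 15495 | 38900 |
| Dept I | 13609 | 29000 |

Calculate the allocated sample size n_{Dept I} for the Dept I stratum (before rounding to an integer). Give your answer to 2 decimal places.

Neyman allocation: nₕ = n·NₕSₕ / Σⱼ NⱼSⱼ.
Σ NⱼSⱼ = 15610·34300 + 8577·23400 + 15495·38900 + 13609·29000 = 1.7335413 × 10^9.
n_{Dept I} = 1909·13609·29000 / (1.7335413 × 10^9) = 434.61.

434.61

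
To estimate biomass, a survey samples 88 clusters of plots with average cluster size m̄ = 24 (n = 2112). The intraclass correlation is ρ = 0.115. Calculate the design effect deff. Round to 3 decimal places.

3.645

deff = 1 + (24 − 1)·0.115 = 1 + 2.645 = 3.645.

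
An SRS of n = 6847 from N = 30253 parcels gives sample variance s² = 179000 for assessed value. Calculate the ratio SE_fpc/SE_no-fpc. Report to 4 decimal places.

0.8796

f = n/N = 6847/30253 = 0.22632466.
SE_no-fpc = √(s²/n) = 5.1130066; SE_fpc = √((1−f)s²/n) = 4.4973401.
Ratio = √(1−f) = 0.87958816.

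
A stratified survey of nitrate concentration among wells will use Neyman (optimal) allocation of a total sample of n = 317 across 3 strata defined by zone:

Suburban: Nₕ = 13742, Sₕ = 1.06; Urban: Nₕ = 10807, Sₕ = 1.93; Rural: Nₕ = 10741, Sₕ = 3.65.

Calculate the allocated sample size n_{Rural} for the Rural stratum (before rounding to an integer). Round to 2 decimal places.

Neyman allocation: nₕ = n·NₕSₕ / Σⱼ NⱼSⱼ.
Σ NⱼSⱼ = 13742·1.06 + 10807·1.93 + 10741·3.65 = 74628.68.
n_{Rural} = 317·10741·3.65 / 74628.68 = 166.53.

166.53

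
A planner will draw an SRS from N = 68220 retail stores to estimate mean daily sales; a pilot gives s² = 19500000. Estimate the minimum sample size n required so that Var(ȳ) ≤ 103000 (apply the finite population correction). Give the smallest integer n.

Without fpc, n₀ = s²/D = 19500000/103000 = 189.3204.
With fpc, (1 − n/N)·s²/n ≤ D requires n ≥ n₀/(1 + n₀/N) = 189.3204/(1 + 189.3204/68220) = 188.7965.
Rounding up, n = 189.

189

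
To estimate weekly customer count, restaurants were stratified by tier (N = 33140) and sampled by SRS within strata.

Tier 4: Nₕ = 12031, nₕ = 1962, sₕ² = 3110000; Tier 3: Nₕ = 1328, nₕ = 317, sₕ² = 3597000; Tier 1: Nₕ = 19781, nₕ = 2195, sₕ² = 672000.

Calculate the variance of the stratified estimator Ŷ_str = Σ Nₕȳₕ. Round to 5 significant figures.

Var(Ŷ_str) = Σₕ Nₕ²(1 − fₕ)sₕ²/nₕ.
Tier 4: 12031²·(1 − 1962/12031)·3110000/1962 = 1.9202132 × 10^11.
Tier 3: 1328²·(1 − 317/1328)·3597000/317 = 1.5234577 × 10^10.
Tier 1: 19781²·(1 − 2195/19781)·672000/2195 = 1.0650011 × 10^11.
Sum = 3.1375601 × 10^11.

3.1376 × 10^11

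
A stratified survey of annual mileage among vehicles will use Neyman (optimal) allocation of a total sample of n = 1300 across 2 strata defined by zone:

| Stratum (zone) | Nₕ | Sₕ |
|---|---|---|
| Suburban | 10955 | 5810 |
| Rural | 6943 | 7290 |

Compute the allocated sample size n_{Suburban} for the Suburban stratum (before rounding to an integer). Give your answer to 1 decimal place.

724.1

Neyman allocation: nₕ = n·NₕSₕ / Σⱼ NⱼSⱼ.
Σ NⱼSⱼ = 10955·5810 + 6943·7290 = 1.1426302 × 10^8.
n_{Suburban} = 1300·10955·5810 / (1.1426302 × 10^8) = 724.1.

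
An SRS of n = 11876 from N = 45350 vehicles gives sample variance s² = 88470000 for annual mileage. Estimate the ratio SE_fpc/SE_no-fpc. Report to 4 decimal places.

0.8591

f = n/N = 11876/45350 = 0.26187431.
SE_no-fpc = √(s²/n) = 86.310358; SE_fpc = √((1−f)s²/n) = 74.15289.
Ratio = √(1−f) = 0.85914241.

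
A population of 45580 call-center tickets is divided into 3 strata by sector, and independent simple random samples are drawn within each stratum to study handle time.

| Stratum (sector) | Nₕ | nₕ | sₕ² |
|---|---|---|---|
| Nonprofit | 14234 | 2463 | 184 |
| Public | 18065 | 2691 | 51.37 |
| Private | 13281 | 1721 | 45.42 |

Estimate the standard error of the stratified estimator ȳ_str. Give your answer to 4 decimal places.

Var(ȳ_str) = Σₕ Wₕ²(1 − fₕ)sₕ²/nₕ with Wₕ = Nₕ/N, N = 45580.
Nonprofit: Wₕ = 0.31228609; term = 0.31228609²·(1 − 0.17303639)·184/2463 = 0.0060248341.
Public: Wₕ = 0.39633611; term = 0.39633611²·(1 − 0.14896208)·51.37/2691 = 0.0025519495.
Private: Wₕ = 0.29137780; term = 0.29137780²·(1 − 0.12958362)·45.42/1721 = 0.0019503216.
Sum = 0.010527105.
SE = √(0.010527105) = 0.1026.

0.1026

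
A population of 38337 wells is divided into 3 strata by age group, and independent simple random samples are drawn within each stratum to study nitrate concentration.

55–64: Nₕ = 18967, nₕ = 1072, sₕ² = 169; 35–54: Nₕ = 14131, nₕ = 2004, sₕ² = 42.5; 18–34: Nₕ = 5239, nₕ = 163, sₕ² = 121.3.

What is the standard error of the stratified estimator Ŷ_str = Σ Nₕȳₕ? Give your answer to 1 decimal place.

Var(Ŷ_str) = Σₕ Nₕ²(1 − fₕ)sₕ²/nₕ.
55–64: 18967²·(1 − 1072/18967)·169/1072 = 5.3508437 × 10^7.
35–54: 14131²·(1 − 2004/14131)·42.5/2004 = 3.6342725 × 10^6.
18–34: 5239²·(1 − 163/5239)·121.3/163 = 1.9789882 × 10^7.
Sum = 7.6932592 × 10^7.
SE = √(7.6932592 × 10^7) = 8771.1.

8771.1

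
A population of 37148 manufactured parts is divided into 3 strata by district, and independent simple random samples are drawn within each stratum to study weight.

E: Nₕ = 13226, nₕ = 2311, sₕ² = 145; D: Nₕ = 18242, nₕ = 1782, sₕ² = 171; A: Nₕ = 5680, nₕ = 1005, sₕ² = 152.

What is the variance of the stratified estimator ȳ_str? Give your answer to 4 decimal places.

Var(ȳ_str) = Σₕ Wₕ²(1 − fₕ)sₕ²/nₕ with Wₕ = Nₕ/N, N = 37148.
E: Wₕ = 0.35603532; term = 0.35603532²·(1 − 0.17473159)·145/2311 = 0.0065637109.
D: Wₕ = 0.49106278; term = 0.49106278²·(1 − 0.09768666)·171/1782 = 0.020879487.
A: Wₕ = 0.15290191; term = 0.15290191²·(1 − 0.17693662)·152/1005 = 0.0029102923.
Sum = 0.03035349.

0.0304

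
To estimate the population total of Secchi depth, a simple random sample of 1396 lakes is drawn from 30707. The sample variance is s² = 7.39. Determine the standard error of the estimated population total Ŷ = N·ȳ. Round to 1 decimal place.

Var(Ŷ) = N²·Var(ȳ) = N²·(1 − n/N)·s²/n.
f = 1396/30707 = 0.04546195; Var(ȳ) = 0.95453805·7.39/1396 = 0.0050530345.
Var(Ŷ) = 30707² · 0.0050530345 = 4.7646065 × 10^6.
SE(Ŷ) = √(4.7646065 × 10^6) = 2182.8.

2182.8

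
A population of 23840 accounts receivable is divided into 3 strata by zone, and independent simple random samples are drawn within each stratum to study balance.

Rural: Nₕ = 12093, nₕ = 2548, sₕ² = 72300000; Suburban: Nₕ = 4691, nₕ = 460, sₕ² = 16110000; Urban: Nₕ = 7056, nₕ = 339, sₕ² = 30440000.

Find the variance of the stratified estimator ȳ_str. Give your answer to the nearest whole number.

Var(ȳ_str) = Σₕ Wₕ²(1 − fₕ)sₕ²/nₕ with Wₕ = Nₕ/N, N = 23840.
Rural: Wₕ = 0.50725671; term = 0.50725671²·(1 − 0.21070041)·72300000/2548 = 5762.8373.
Suburban: Wₕ = 0.19677013; term = 0.19677013²·(1 − 0.09806012)·16110000/460 = 1223.0203.
Urban: Wₕ = 0.29597315; term = 0.29597315²·(1 − 0.04804422)·30440000/339 = 7488.0092.
Sum = 14473.867.

14474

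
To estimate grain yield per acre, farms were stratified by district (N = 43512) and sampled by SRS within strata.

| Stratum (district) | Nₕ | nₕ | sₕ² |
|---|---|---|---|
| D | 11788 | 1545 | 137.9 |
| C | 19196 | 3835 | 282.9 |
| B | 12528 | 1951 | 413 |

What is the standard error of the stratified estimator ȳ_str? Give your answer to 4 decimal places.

Var(ȳ_str) = Σₕ Wₕ²(1 − fₕ)sₕ²/nₕ with Wₕ = Nₕ/N, N = 43512.
D: Wₕ = 0.27091377; term = 0.27091377²·(1 − 0.13106549)·137.9/1545 = 0.0056922634.
C: Wₕ = 0.44116566; term = 0.44116566²·(1 − 0.19978120)·282.9/3835 = 0.011488934.
B: Wₕ = 0.28792057; term = 0.28792057²·(1 − 0.15573116)·413/1951 = 0.01481559.
Sum = 0.031996787.
SE = √(0.031996787) = 0.1789.

0.1789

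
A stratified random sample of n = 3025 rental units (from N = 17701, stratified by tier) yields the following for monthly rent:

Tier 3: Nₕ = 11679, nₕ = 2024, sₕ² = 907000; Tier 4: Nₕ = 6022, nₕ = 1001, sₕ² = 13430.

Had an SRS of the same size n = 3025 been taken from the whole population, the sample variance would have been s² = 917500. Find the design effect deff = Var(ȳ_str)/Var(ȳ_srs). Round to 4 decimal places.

Var(ȳ_str) = Σ Wₕ²(1−fₕ)sₕ²/nₕ with Wₕ = Nₕ/17701:
  Tier 3: (11679/17701)²·(1−2024/11679)·907000/2024 = 161.27205
  Tier 4: (6022/17701)²·(1−1001/6022)·13430/1001 = 1.2947243
  → Var(ȳ_str) = 162.56677.
Var(ȳ_srs) = (1 − 3025/17701)·917500/3025 = 251.47256.
deff = 162.56677 / 251.47256 = 0.6465.

0.6465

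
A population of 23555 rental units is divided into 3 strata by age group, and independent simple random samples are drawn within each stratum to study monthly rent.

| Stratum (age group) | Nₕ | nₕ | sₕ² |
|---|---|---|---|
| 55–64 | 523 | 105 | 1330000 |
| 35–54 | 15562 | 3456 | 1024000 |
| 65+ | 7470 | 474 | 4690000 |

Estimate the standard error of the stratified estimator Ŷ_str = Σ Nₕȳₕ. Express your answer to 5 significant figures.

Var(Ŷ_str) = Σₕ Nₕ²(1 − fₕ)sₕ²/nₕ.
55–64: 523²·(1 − 105/523)·1330000/105 = 2.7691107 × 10^9.
35–54: 15562²·(1 − 3456/15562)·1024000/3456 = 5.5820318 × 10^10.
65+: 7470²·(1 − 474/7470)·4690000/474 = 5.1708853 × 10^11.
Sum = 5.7567796 × 10^11.
SE = √(5.7567796 × 10^11) = 758730.

758730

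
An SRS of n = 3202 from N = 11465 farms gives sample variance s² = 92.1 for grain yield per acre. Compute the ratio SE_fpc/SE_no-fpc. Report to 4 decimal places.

f = n/N = 3202/11465 = 0.27928478.
SE_no-fpc = √(s²/n) = 0.16959738; SE_fpc = √((1−f)s²/n) = 0.14397961.
Ratio = √(1−f) = 0.84894948.

0.8489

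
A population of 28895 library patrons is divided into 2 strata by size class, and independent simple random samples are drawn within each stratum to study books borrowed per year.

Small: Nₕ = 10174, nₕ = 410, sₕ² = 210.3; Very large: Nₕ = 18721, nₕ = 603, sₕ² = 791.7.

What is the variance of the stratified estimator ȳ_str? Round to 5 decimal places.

Var(ȳ_str) = Σₕ Wₕ²(1 − fₕ)sₕ²/nₕ with Wₕ = Nₕ/N, N = 28895.
Small: Wₕ = 0.35210244; term = 0.35210244²·(1 − 0.04029880)·210.3/410 = 0.061028054.
Very large: Wₕ = 0.64789756; term = 0.64789756²·(1 − 0.03220982)·791.7/603 = 0.53338062.
Sum = 0.59440867.

0.59441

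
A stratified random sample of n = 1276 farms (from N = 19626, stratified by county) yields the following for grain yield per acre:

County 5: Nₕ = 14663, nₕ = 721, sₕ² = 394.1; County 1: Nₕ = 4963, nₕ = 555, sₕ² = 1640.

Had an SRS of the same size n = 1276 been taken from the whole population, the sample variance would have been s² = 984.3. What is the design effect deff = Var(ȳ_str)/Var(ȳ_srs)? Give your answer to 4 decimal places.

Var(ȳ_str) = Σ Wₕ²(1−fₕ)sₕ²/nₕ with Wₕ = Nₕ/19626:
  County 5: (14663/19626)²·(1−721/14663)·394.1/721 = 0.29010519
  County 1: (4963/19626)²·(1−555/4963)·1640/555 = 0.16783137
  → Var(ȳ_str) = 0.45793656.
Var(ȳ_srs) = (1 − 1276/19626)·984.3/1276 = 0.72124213.
deff = 0.45793656 / 0.72124213 = 0.6349.

0.6349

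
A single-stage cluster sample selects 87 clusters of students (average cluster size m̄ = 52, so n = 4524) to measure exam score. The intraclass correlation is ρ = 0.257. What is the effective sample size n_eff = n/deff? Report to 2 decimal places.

320.69

deff = 1 + (52 − 1)·0.257 = 1 + 13.107 = 14.107.
n_eff = 4524 / 14.107 = 320.69.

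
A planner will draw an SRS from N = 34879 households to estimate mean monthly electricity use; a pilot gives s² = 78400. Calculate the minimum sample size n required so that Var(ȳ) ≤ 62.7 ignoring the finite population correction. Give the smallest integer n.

Without fpc, n₀ = s²/D = 78400/62.7 = 1250.3987.
Rounding up, n = 1251.

1251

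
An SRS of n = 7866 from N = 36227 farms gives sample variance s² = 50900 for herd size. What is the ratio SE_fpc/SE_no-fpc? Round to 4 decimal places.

f = n/N = 7866/36227 = 0.21713087.
SE_no-fpc = √(s²/n) = 2.5437939; SE_fpc = √((1−f)s²/n) = 2.2507461.
Ratio = √(1−f) = 0.88479892.

0.8848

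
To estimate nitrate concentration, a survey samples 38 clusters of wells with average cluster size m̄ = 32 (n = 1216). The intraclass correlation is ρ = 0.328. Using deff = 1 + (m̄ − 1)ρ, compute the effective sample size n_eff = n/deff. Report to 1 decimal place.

108.9

deff = 1 + (32 − 1)·0.328 = 1 + 10.168 = 11.168.
n_eff = 1216 / 11.168 = 108.9.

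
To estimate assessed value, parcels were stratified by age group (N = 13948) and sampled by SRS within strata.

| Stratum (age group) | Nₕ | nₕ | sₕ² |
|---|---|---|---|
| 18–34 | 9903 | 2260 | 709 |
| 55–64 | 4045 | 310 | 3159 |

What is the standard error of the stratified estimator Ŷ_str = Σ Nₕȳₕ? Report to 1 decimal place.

Var(Ŷ_str) = Σₕ Nₕ²(1 − fₕ)sₕ²/nₕ.
18–34: 9903²·(1 − 2260/9903)·709/2260 = 2.3744796 × 10^7.
55–64: 4045²·(1 − 310/4045)·3159/310 = 1.5395616 × 10^8.
Sum = 1.7770096 × 10^8.
SE = √(1.7770096 × 10^8) = 13330.5.

13330.5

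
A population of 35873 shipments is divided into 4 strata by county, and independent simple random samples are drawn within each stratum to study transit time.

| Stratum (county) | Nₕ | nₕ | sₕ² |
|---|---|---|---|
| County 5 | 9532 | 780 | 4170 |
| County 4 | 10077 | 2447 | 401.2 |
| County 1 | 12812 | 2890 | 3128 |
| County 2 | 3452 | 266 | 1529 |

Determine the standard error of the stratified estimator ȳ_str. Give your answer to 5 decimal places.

Var(ȳ_str) = Σₕ Wₕ²(1 − fₕ)sₕ²/nₕ with Wₕ = Nₕ/N, N = 35873.
County 5: Wₕ = 0.26571516; term = 0.26571516²·(1 − 0.08182963)·4170/780 = 0.34657513.
County 4: Wₕ = 0.28090765; term = 0.28090765²·(1 − 0.24283021)·401.2/2447 = 0.009795968.
County 1: Wₕ = 0.35714883; term = 0.35714883²·(1 − 0.22556978)·3128/2890 = 0.10691771.
County 2: Wₕ = 0.09622836; term = 0.09622836²·(1 − 0.07705678)·1529/266 = 0.049125503.
Sum = 0.51241431.
SE = √(0.51241431) = 0.71583.

0.71583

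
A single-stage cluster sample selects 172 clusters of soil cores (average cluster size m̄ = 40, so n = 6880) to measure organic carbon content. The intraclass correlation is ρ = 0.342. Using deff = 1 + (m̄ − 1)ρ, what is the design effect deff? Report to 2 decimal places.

14.34

deff = 1 + (40 − 1)·0.342 = 1 + 13.338 = 14.338.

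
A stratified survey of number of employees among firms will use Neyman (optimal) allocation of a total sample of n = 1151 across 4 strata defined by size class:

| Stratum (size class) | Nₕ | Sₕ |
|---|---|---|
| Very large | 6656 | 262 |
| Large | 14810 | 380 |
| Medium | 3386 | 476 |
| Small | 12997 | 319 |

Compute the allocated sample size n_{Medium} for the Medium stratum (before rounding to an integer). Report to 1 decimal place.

Neyman allocation: nₕ = n·NₕSₕ / Σⱼ NⱼSⱼ.
Σ NⱼSⱼ = 6656·262 + 14810·380 + 3386·476 + 12997·319 = 1.3129451 × 10^7.
n_{Medium} = 1151·3386·476 / (1.3129451 × 10^7) = 141.3.

141.3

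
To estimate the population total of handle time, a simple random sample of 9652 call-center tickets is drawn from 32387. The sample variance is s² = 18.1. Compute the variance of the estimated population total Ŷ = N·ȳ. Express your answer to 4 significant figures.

1.381 × 10^6

Var(Ŷ) = N²·Var(ȳ) = N²·(1 − n/N)·s²/n.
f = 9652/32387 = 0.29802081; Var(ȳ) = 0.70197919·18.1/9652 = 0.0013163928.
Var(Ŷ) = 32387² · 0.0013163928 = 1.3807878 × 10^6.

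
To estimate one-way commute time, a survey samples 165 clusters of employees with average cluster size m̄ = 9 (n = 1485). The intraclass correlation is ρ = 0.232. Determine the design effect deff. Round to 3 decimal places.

2.856

deff = 1 + (9 − 1)·0.232 = 1 + 1.856 = 2.856.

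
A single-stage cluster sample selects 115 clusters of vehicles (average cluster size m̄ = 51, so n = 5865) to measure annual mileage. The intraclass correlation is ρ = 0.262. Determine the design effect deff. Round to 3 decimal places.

14.100

deff = 1 + (51 − 1)·0.262 = 1 + 13.1 = 14.1.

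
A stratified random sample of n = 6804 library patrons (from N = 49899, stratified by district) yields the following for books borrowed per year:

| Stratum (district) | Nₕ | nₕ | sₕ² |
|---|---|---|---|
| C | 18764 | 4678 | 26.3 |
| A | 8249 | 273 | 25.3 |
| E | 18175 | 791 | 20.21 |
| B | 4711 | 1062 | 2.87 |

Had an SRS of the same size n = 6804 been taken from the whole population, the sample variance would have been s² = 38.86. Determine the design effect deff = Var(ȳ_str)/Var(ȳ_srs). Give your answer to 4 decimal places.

Var(ȳ_str) = Σ Wₕ²(1−fₕ)sₕ²/nₕ with Wₕ = Nₕ/49899:
  C: (18764/49899)²·(1−4678/18764)·26.3/4678 = 5.967947 × 10^-4
  A: (8249/49899)²·(1−273/8249)·25.3/273 = 0.0024488413
  E: (18175/49899)²·(1−791/18175)·20.21/791 = 0.0032421289
  B: (4711/49899)²·(1−1062/4711)·2.87/1062 = 1.865781 × 10^-5
  → Var(ȳ_str) = 0.0063064227.
Var(ȳ_srs) = (1 − 6804/49899)·38.86/6804 = 0.0049325731.
deff = 0.0063064227 / 0.0049325731 = 1.2785.

1.2785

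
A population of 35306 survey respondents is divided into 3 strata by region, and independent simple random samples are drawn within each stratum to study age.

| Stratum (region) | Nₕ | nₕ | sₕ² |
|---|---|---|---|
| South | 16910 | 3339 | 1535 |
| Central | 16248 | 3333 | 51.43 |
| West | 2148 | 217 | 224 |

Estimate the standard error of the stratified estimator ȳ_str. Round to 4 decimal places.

Var(ȳ_str) = Σₕ Wₕ²(1 − fₕ)sₕ²/nₕ with Wₕ = Nₕ/N, N = 35306.
South: Wₕ = 0.47895542; term = 0.47895542²·(1 − 0.19745713)·1535/3339 = 0.084635075.
Central: Wₕ = 0.46020506; term = 0.46020506²·(1 − 0.20513294)·51.43/3333 = 0.0025976372.
West: Wₕ = 0.06083952; term = 0.06083952²·(1 − 0.10102421)·224/217 = 0.0034348502.
Sum = 0.090667562.
SE = √(0.090667562) = 0.3011.

0.3011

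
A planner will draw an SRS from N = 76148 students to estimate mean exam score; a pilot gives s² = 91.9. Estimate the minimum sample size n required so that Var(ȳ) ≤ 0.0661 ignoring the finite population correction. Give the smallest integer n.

1391

Without fpc, n₀ = s²/D = 91.9/0.0661 = 1390.3177.
Rounding up, n = 1391.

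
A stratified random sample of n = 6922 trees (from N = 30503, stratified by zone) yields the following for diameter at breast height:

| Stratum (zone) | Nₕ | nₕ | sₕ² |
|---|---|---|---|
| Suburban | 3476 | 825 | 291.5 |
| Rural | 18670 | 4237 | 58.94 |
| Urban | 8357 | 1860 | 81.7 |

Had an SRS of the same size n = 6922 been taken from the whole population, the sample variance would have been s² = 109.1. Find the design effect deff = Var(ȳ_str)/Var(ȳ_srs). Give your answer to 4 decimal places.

Var(ȳ_str) = Σ Wₕ²(1−fₕ)sₕ²/nₕ with Wₕ = Nₕ/30503:
  Suburban: (3476/30503)²·(1−825/3476)·291.5/825 = 0.003499363
  Rural: (18670/30503)²·(1−4237/18670)·58.94/4237 = 0.0040287237
  Urban: (8357/30503)²·(1−1860/8357)·81.7/1860 = 0.0025632282
  → Var(ȳ_str) = 0.010091315.
Var(ȳ_srs) = (1 − 6922/30503)·109.1/6922 = 0.012184643.
deff = 0.010091315 / 0.012184643 = 0.8282.

0.8282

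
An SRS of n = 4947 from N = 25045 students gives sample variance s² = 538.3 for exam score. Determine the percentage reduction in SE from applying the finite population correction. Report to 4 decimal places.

f = n/N = 4947/25045 = 0.19752446.
SE_no-fpc = √(s²/n) = 0.3298688; SE_fpc = √((1−f)s²/n) = 0.29549976.
Ratio = √(1−f) = 0.89580999. Reduction = 100·(1 − 0.89580999) = 10.4190%.

10.4190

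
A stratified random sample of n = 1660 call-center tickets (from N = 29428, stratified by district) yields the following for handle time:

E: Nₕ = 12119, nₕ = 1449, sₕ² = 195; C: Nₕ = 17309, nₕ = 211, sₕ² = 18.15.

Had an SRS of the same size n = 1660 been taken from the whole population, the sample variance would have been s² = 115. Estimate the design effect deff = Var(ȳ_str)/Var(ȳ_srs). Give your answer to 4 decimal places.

Var(ȳ_str) = Σ Wₕ²(1−fₕ)sₕ²/nₕ with Wₕ = Nₕ/29428:
  E: (12119/29428)²·(1−1449/12119)·195/1449 = 0.020094441
  C: (17309/29428)²·(1−211/17309)·18.15/211 = 0.029396117
  → Var(ȳ_str) = 0.049490558.
Var(ȳ_srs) = (1 − 1660/29428)·115/1660 = 0.065369266.
deff = 0.049490558 / 0.065369266 = 0.7571.

0.7571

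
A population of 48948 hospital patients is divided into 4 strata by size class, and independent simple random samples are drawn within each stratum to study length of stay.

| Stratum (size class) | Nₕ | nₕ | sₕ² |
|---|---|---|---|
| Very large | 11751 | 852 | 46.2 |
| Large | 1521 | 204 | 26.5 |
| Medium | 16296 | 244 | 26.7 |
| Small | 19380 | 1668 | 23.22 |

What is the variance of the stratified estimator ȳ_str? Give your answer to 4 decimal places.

Var(ȳ_str) = Σₕ Wₕ²(1 − fₕ)sₕ²/nₕ with Wₕ = Nₕ/N, N = 48948.
Very large: Wₕ = 0.24007110; term = 0.24007110²·(1 − 0.07250447)·46.2/852 = 0.0028986378.
Large: Wₕ = 0.03107379; term = 0.03107379²·(1 − 0.13412229)·26.5/204 = 1.0860774 × 10^-4.
Medium: Wₕ = 0.33292474; term = 0.33292474²·(1 − 0.01497300)·26.7/244 = 0.011947078.
Small: Wₕ = 0.39593038; term = 0.39593038²·(1 − 0.08606811)·23.22/1668 = 0.0019944247.
Sum = 0.016948748.

0.0169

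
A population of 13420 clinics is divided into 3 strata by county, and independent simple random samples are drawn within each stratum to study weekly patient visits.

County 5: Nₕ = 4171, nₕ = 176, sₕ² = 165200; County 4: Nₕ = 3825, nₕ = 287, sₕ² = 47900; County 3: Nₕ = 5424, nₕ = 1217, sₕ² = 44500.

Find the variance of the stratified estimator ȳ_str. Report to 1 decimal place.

104.0

Var(ȳ_str) = Σₕ Wₕ²(1 − fₕ)sₕ²/nₕ with Wₕ = Nₕ/N, N = 13420.
County 5: Wₕ = 0.31080477; term = 0.31080477²·(1 − 0.04219612)·165200/176 = 86.845899.
County 4: Wₕ = 0.28502235; term = 0.28502235²·(1 − 0.07503268)·47900/287 = 12.541164.
County 3: Wₕ = 0.40417288; term = 0.40417288²·(1 − 0.22437316)·44500/1217 = 4.6329391.
Sum = 104.02.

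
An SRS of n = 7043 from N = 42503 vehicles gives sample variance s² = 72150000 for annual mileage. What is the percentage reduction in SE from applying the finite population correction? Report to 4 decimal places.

8.6603

f = n/N = 7043/42503 = 0.16570595.
SE_no-fpc = √(s²/n) = 101.21371; SE_fpc = √((1−f)s²/n) = 92.448293.
Ratio = √(1−f) = 0.91339698. Reduction = 100·(1 − 0.91339698) = 8.6603%.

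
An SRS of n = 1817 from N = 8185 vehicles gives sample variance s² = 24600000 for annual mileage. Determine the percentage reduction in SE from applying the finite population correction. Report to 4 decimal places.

f = n/N = 1817/8185 = 0.22199145.
SE_no-fpc = √(s²/n) = 116.35635; SE_fpc = √((1−f)s²/n) = 102.63188.
Ratio = √(1−f) = 0.88204793. Reduction = 100·(1 − 0.88204793) = 11.7952%.

11.7952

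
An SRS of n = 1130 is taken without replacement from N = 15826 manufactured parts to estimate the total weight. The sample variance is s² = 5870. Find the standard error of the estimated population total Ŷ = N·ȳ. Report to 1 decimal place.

34758.8

Var(Ŷ) = N²·Var(ȳ) = N²·(1 − n/N)·s²/n.
f = 1130/15826 = 0.07140149; Var(ȳ) = 0.92859851·5870/1130 = 4.8237816.
Var(Ŷ) = 15826² · 4.8237816 = 1.2081753 × 10^9.
SE(Ŷ) = √(1.2081753 × 10^9) = 34758.8.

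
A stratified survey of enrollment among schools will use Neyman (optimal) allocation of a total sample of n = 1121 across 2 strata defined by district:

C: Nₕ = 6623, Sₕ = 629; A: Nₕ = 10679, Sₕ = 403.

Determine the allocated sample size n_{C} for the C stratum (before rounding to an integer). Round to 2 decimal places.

551.38

Neyman allocation: nₕ = n·NₕSₕ / Σⱼ NⱼSⱼ.
Σ NⱼSⱼ = 6623·629 + 10679·403 = 8.469504 × 10^6.
n_{C} = 1121·6623·629 / (8.469504 × 10^6) = 551.38.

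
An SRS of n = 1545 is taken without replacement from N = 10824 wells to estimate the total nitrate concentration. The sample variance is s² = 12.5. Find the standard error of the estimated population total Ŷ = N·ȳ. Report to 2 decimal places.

901.44

Var(Ŷ) = N²·Var(ȳ) = N²·(1 − n/N)·s²/n.
f = 1545/10824 = 0.14273836; Var(ȳ) = 0.85726164·12.5/1545 = 0.0069357738.
Var(Ŷ) = 10824² · 0.0069357738 = 812588.16.
SE(Ŷ) = √(812588.16) = 901.44.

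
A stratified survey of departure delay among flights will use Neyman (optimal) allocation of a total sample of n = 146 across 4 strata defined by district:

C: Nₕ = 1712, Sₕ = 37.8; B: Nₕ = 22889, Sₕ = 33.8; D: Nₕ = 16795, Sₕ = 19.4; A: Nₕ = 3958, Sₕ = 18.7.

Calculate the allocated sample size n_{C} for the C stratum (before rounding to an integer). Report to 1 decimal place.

Neyman allocation: nₕ = n·NₕSₕ / Σⱼ NⱼSⱼ.
Σ NⱼSⱼ = 1712·37.8 + 22889·33.8 + 16795·19.4 + 3958·18.7 = 1.2381994 × 10^6.
n_{C} = 146·1712·37.8 / (1.2381994 × 10^6) = 7.6.

7.6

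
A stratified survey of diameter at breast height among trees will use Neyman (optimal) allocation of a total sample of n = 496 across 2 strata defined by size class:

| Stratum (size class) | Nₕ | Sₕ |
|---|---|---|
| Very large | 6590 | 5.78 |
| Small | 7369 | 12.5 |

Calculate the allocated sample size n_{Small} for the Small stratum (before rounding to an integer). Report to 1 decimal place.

350.9

Neyman allocation: nₕ = n·NₕSₕ / Σⱼ NⱼSⱼ.
Σ NⱼSⱼ = 6590·5.78 + 7369·12.5 = 130202.7.
n_{Small} = 496·7369·12.5 / 130202.7 = 350.9.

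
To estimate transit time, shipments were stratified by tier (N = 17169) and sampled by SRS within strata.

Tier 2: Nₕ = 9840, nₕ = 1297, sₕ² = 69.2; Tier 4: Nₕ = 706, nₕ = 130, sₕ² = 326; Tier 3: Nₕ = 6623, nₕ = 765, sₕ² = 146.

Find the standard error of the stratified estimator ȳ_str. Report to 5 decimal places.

0.20927

Var(ȳ_str) = Σₕ Wₕ²(1 − fₕ)sₕ²/nₕ with Wₕ = Nₕ/N, N = 17169.
Tier 2: Wₕ = 0.57312598; term = 0.57312598²·(1 − 0.13180894)·69.2/1297 = 0.015215339.
Tier 4: Wₕ = 0.04112062; term = 0.04112062²·(1 − 0.18413598)·326/130 = 0.0034594848.
Tier 3: Wₕ = 0.38575339; term = 0.38575339²·(1 − 0.11550657)·146/765 = 0.025119185.
Sum = 0.043794009.
SE = √(0.043794009) = 0.20927.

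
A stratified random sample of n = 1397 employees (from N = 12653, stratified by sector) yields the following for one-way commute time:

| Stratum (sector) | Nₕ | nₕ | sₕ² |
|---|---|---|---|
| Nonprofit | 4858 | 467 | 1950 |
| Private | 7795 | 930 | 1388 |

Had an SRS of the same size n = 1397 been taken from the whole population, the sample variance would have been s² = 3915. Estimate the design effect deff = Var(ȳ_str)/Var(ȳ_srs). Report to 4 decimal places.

Var(ȳ_str) = Σ Wₕ²(1−fₕ)sₕ²/nₕ with Wₕ = Nₕ/12653:
  Nonprofit: (4858/12653)²·(1−467/4858)·1950/467 = 0.55635457
  Private: (7795/12653)²·(1−930/7795)·1388/930 = 0.49885711
  → Var(ȳ_str) = 1.0552117.
Var(ȳ_srs) = (1 − 1397/12653)·3915/1397 = 2.493021.
deff = 1.0552117 / 2.493021 = 0.4233.

0.4233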